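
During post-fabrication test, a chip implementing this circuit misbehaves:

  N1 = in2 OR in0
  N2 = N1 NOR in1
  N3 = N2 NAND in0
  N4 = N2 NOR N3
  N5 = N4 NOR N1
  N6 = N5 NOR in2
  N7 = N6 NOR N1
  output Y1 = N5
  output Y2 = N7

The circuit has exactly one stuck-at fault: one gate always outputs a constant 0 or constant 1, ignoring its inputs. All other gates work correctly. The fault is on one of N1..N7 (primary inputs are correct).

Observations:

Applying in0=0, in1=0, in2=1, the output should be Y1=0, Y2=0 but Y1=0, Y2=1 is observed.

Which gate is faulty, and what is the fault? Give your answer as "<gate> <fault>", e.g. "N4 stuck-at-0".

Fault-free values for test 1 (in0=0, in1=0, in2=1): N1=1, N2=0, N3=1, N4=0, N5=0, N6=0, N7=0, giving Y1=0, Y2=0. Observed Y1=0, Y2=1.
Test 1: faults giving observed Y1=0, Y2=1 are {N7 stuck-at-1}.
Only N7 stuck-at-1 is consistent with every test.

N7 stuck-at-1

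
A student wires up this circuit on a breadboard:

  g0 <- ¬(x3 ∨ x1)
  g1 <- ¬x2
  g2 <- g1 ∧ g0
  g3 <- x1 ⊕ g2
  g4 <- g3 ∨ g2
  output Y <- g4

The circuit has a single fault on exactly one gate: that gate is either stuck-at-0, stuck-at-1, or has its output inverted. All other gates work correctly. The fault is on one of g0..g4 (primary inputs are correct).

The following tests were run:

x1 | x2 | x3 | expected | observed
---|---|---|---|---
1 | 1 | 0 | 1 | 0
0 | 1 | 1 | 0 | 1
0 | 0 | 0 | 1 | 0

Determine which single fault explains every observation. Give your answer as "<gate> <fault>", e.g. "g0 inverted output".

Fault-free values for test 1 (x1=1, x2=1, x3=0): g0=0, g1=0, g2=0, g3=1, g4=1, giving Y=1. Observed 0.
Test 1: faults giving observed 0 are {g3 stuck-at-0, g3 inverted output, g4 stuck-at-0, g4 inverted output}.
Test 2 (x1=0, x2=1, x3=1): fault-free g0=0, g1=0, g2=0, g3=0, g4=0 → 0; observed 1. Eliminates g3 stuck-at-0, g4 stuck-at-0.
Test 3 (x1=0, x2=0, x3=0): fault-free g0=1, g1=1, g2=1, g3=1, g4=1 → 1; observed 0. Eliminates g3 inverted output.
Only g4 inverted output is consistent with every test.

g4 inverted output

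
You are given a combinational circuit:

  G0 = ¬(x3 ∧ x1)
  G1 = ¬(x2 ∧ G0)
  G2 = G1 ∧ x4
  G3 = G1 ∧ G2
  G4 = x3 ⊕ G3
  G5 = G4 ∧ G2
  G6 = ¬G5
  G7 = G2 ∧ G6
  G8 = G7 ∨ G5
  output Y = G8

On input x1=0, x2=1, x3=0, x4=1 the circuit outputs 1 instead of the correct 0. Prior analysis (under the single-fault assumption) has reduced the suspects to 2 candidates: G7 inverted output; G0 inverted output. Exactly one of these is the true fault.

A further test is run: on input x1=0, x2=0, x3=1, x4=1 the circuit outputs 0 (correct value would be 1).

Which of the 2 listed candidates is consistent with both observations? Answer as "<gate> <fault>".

G7 inverted output

Evaluate each candidate on input x1=0, x2=0, x3=1, x4=1:
  G7 inverted output: G0=1, G1=1, G2=1, G3=1, G4=0, G5=0, G6=1, G7=0 [inverted output], G8=0 → 0 — matches
  G0 inverted output: G0=0 [inverted output], G1=1, G2=1, G3=1, G4=0, G5=0, G6=1, G7=1, G8=1 → 1 — eliminated
Only G7 inverted output reproduces the observed 0.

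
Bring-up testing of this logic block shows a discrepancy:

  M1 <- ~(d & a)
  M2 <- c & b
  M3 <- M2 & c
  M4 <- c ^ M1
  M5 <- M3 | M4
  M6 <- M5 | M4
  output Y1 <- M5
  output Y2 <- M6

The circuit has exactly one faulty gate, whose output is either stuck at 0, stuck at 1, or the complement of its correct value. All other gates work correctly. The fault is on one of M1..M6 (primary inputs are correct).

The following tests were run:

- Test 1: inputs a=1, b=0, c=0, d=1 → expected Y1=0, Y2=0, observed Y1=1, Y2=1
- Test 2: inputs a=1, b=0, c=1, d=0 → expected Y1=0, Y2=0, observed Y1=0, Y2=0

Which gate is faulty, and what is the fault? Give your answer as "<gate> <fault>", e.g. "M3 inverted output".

M1 stuck-at-1

Fault-free values for test 1 (a=1, b=0, c=0, d=1): M1=0, M2=0, M3=0, M4=0, M5=0, M6=0, giving Y1=0, Y2=0. Observed Y1=1, Y2=1.
Test 1: faults giving observed Y1=1, Y2=1 are {M1 stuck-at-1, M1 inverted output, M3 stuck-at-1, M3 inverted output, M4 stuck-at-1, M4 inverted output, M5 stuck-at-1, M5 inverted output}.
Test 2 (a=1, b=0, c=1, d=0): fault-free M1=1, M2=0, M3=0, M4=0, M5=0, M6=0 → Y1=0, Y2=0; observed Y1=0, Y2=0. Eliminates M1 inverted output, M3 stuck-at-1, M3 inverted output, M4 stuck-at-1, M4 inverted output, M5 stuck-at-1, M5 inverted output.
Only M1 stuck-at-1 is consistent with every test.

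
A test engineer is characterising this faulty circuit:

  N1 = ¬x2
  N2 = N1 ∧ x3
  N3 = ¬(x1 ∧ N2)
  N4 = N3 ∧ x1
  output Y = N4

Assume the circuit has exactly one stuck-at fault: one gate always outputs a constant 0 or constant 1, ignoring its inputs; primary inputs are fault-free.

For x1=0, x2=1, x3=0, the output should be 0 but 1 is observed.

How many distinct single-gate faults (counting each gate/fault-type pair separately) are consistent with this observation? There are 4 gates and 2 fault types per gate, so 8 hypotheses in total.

Fault-free: N1=0, N2=0, N3=1, N4=0 → 0. Observed 1.
  N1 stuck-at-0: output 0 ✗
  N1 stuck-at-1: output 0 ✗
  N2 stuck-at-0: output 0 ✗
  N2 stuck-at-1: output 0 ✗
  N3 stuck-at-0: output 0 ✗
  N3 stuck-at-1: output 0 ✗
  N4 stuck-at-0: output 0 ✗
  N4 stuck-at-1: output 1 ✓
Consistent faults: {N4 stuck-at-1} — 1 in all.

1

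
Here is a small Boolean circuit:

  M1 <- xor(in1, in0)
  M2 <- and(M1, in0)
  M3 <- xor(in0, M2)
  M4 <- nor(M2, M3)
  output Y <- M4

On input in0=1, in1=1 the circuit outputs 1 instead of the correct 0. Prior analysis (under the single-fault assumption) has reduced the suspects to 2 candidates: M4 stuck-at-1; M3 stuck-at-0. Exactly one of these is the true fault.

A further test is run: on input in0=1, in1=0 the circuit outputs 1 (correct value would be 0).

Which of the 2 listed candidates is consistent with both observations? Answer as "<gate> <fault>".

M4 stuck-at-1

Evaluate each candidate on input in0=1, in1=0:
  M4 stuck-at-1: M1=1, M2=1, M3=0, M4=1 [stuck-at-1] → 1 — matches
  M3 stuck-at-0: M1=1, M2=1, M3=0 [stuck-at-0], M4=0 → 0 — eliminated
Only M4 stuck-at-1 reproduces the observed 1.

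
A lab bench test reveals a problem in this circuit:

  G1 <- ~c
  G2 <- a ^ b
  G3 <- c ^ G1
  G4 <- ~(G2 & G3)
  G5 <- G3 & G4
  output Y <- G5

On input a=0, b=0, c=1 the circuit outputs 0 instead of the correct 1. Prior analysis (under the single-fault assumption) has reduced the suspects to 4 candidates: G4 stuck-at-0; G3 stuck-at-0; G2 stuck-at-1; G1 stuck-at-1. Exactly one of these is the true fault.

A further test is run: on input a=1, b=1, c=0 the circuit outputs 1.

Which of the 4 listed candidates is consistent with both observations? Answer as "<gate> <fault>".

G1 stuck-at-1

Evaluate each candidate on input a=1, b=1, c=0:
  G4 stuck-at-0: G1=1, G2=0, G3=1, G4=0 [stuck-at-0], G5=0 → 0 — eliminated
  G3 stuck-at-0: G1=1, G2=0, G3=0 [stuck-at-0], G4=1, G5=0 → 0 — eliminated
  G2 stuck-at-1: G1=1, G2=1 [stuck-at-1], G3=1, G4=0, G5=0 → 0 — eliminated
  G1 stuck-at-1: G1=1 [stuck-at-1], G2=0, G3=1, G4=1, G5=1 → 1 — matches
Only G1 stuck-at-1 reproduces the observed 1.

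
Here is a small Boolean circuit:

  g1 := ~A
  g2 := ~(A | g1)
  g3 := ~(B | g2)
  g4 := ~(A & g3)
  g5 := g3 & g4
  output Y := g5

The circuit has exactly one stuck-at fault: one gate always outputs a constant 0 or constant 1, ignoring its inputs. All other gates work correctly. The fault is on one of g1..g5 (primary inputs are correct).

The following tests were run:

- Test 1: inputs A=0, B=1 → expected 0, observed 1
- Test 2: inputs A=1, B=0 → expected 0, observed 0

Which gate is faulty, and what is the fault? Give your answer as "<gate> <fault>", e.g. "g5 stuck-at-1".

Fault-free values for test 1 (A=0, B=1): g1=1, g2=0, g3=0, g4=1, g5=0, giving Y=0. Observed 1.
Test 1: faults giving observed 1 are {g3 stuck-at-1, g5 stuck-at-1}.
Test 2 (A=1, B=0): fault-free g1=0, g2=0, g3=1, g4=0, g5=0 → 0; observed 0. Eliminates g5 stuck-at-1.
Only g3 stuck-at-1 is consistent with every test.

g3 stuck-at-1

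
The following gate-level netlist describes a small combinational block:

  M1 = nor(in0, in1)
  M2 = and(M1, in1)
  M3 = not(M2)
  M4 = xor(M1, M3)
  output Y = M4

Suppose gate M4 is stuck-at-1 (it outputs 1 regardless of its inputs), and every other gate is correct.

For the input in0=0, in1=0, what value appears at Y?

1

Propagate with M4 forced: M1=1, M2=0, M3=1, M4=1 [stuck-at-1].
So Y = 1. (Without the fault it would be 0.)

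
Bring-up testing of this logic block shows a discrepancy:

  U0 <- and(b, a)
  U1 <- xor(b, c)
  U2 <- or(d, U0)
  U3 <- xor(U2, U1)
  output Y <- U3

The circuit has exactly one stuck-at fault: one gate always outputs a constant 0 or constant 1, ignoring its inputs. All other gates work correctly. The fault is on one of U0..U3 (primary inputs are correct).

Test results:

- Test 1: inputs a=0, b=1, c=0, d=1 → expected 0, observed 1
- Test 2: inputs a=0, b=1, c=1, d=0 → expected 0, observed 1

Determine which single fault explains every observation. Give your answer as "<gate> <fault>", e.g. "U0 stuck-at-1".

U3 stuck-at-1

Fault-free values for test 1 (a=0, b=1, c=0, d=1): U0=0, U1=1, U2=1, U3=0, giving Y=0. Observed 1.
Test 1: faults giving observed 1 are {U1 stuck-at-0, U2 stuck-at-0, U3 stuck-at-1}.
Test 2 (a=0, b=1, c=1, d=0): fault-free U0=0, U1=0, U2=0, U3=0 → 0; observed 1. Eliminates U1 stuck-at-0, U2 stuck-at-0.
Only U3 stuck-at-1 is consistent with every test.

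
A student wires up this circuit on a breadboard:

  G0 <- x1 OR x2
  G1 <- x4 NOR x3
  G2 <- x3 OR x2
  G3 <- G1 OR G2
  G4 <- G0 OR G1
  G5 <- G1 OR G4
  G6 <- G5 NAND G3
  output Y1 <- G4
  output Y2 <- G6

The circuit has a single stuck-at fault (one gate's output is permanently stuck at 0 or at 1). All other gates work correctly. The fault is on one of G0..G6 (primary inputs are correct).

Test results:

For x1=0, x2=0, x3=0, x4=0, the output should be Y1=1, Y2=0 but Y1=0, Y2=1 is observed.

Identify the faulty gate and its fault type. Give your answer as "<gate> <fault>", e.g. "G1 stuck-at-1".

G1 stuck-at-0

Fault-free values for test 1 (x1=0, x2=0, x3=0, x4=0): G0=0, G1=1, G2=0, G3=1, G4=1, G5=1, G6=0, giving Y1=1, Y2=0. Observed Y1=0, Y2=1.
Test 1: faults giving observed Y1=0, Y2=1 are {G1 stuck-at-0}.
Only G1 stuck-at-0 is consistent with every test.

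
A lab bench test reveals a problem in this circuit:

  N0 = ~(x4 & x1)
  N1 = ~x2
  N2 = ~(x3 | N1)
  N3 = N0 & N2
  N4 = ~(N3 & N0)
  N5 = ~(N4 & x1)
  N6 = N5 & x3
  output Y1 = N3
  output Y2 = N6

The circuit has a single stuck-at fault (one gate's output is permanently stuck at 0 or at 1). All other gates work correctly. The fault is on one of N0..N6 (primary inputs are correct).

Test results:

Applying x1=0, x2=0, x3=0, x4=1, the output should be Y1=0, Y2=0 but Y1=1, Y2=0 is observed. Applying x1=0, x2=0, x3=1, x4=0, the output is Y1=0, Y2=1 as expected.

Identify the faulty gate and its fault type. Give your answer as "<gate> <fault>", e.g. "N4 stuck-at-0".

Fault-free values for test 1 (x1=0, x2=0, x3=0, x4=1): N0=1, N1=1, N2=0, N3=0, N4=1, N5=1, N6=0, giving Y1=0, Y2=0. Observed Y1=1, Y2=0.
Test 1: faults giving observed Y1=1, Y2=0 are {N1 stuck-at-0, N2 stuck-at-1, N3 stuck-at-1}.
Test 2 (x1=0, x2=0, x3=1, x4=0): fault-free N0=1, N1=1, N2=0, N3=0, N4=1, N5=1, N6=1 → Y1=0, Y2=1; observed Y1=0, Y2=1. Eliminates N2 stuck-at-1, N3 stuck-at-1.
Only N1 stuck-at-0 is consistent with every test.

N1 stuck-at-0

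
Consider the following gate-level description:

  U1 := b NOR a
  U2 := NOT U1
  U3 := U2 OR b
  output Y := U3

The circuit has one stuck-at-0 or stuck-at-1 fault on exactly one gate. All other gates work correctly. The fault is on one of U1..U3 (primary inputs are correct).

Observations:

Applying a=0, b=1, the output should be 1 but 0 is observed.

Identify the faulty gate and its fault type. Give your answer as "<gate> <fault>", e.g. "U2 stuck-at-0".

U3 stuck-at-0

Fault-free values for test 1 (a=0, b=1): U1=0, U2=1, U3=1, giving Y=1. Observed 0.
Test 1: faults giving observed 0 are {U3 stuck-at-0}.
Only U3 stuck-at-0 is consistent with every test.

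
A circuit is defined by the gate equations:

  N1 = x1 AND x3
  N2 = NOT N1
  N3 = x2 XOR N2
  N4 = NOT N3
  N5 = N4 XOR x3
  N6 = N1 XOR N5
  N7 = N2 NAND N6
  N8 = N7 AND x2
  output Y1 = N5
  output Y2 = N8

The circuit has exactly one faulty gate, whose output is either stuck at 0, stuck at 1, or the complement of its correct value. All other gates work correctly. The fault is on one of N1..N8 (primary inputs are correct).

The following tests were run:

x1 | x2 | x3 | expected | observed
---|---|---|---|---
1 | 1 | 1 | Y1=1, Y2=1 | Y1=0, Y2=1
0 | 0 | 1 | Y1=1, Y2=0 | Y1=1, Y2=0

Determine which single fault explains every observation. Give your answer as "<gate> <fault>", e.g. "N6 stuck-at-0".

N1 stuck-at-0

Fault-free values for test 1 (x1=1, x2=1, x3=1): N1=1, N2=0, N3=1, N4=0, N5=1, N6=0, N7=1, N8=1, giving Y1=1, Y2=1. Observed Y1=0, Y2=1.
Test 1: faults giving observed Y1=0, Y2=1 are {N1 stuck-at-0, N1 inverted output, N3 stuck-at-0, N3 inverted output, N4 stuck-at-1, N4 inverted output, N5 stuck-at-0, N5 inverted output}.
Test 2 (x1=0, x2=0, x3=1): fault-free N1=0, N2=1, N3=1, N4=0, N5=1, N6=1, N7=0, N8=0 → Y1=1, Y2=0; observed Y1=1, Y2=0. Eliminates N1 inverted output, N3 stuck-at-0, N3 inverted output, N4 stuck-at-1, N4 inverted output, N5 stuck-at-0, N5 inverted output.
Only N1 stuck-at-0 is consistent with every test.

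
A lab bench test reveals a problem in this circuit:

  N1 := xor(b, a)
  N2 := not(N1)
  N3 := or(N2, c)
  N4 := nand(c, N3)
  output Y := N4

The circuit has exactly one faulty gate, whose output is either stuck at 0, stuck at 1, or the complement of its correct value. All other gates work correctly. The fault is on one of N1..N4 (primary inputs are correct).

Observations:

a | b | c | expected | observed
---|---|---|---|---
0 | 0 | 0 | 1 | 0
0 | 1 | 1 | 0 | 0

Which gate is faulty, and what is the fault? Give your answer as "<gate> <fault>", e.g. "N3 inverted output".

N4 stuck-at-0

Fault-free values for test 1 (a=0, b=0, c=0): N1=0, N2=1, N3=1, N4=1, giving Y=1. Observed 0.
Test 1: faults giving observed 0 are {N4 stuck-at-0, N4 inverted output}.
Test 2 (a=0, b=1, c=1): fault-free N1=1, N2=0, N3=1, N4=0 → 0; observed 0. Eliminates N4 inverted output.
Only N4 stuck-at-0 is consistent with every test.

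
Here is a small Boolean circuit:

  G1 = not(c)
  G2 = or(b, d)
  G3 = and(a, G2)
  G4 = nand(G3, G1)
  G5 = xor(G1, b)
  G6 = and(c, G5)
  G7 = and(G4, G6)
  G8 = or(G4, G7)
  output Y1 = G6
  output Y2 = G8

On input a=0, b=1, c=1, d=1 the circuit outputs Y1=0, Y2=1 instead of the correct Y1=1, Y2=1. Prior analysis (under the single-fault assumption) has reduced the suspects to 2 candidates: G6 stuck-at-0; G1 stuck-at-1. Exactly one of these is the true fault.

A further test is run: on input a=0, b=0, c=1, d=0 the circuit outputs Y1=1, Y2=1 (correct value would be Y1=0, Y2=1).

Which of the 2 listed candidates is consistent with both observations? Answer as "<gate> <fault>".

G1 stuck-at-1

Evaluate each candidate on input a=0, b=0, c=1, d=0:
  G6 stuck-at-0: G1=0, G2=0, G3=0, G4=1, G5=0, G6=0 [stuck-at-0], G7=0, G8=1 → Y1=0, Y2=1 — eliminated
  G1 stuck-at-1: G1=1 [stuck-at-1], G2=0, G3=0, G4=1, G5=1, G6=1, G7=1, G8=1 → Y1=1, Y2=1 — matches
Only G1 stuck-at-1 reproduces the observed Y1=1, Y2=1.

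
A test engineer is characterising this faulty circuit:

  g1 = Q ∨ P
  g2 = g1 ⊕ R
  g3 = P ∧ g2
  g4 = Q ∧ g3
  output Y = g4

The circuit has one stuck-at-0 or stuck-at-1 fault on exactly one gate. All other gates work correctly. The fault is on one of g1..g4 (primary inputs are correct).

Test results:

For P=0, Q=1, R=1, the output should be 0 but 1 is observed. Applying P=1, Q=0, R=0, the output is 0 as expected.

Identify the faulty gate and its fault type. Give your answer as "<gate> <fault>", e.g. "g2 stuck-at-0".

g3 stuck-at-1

Fault-free values for test 1 (P=0, Q=1, R=1): g1=1, g2=0, g3=0, g4=0, giving Y=0. Observed 1.
Test 1: faults giving observed 1 are {g3 stuck-at-1, g4 stuck-at-1}.
Test 2 (P=1, Q=0, R=0): fault-free g1=1, g2=1, g3=1, g4=0 → 0; observed 0. Eliminates g4 stuck-at-1.
Only g3 stuck-at-1 is consistent with every test.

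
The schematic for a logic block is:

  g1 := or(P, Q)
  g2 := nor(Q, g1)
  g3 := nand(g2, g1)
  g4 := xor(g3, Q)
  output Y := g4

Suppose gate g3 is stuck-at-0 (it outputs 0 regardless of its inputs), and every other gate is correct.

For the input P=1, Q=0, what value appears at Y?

0

Propagate with g3 forced: g1=1, g2=0, g3=0 [stuck-at-0], g4=0.
So Y = 0. (Without the fault it would be 1.)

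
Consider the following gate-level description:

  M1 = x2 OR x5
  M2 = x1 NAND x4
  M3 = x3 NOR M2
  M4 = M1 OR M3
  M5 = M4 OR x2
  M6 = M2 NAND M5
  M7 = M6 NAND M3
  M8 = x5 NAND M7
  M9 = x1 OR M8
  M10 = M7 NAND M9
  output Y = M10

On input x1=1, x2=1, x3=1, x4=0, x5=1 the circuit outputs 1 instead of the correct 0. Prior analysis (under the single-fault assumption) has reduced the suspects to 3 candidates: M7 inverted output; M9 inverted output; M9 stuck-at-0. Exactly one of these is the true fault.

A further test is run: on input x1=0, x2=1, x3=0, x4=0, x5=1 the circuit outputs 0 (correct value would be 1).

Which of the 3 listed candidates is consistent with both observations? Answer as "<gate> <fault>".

Evaluate each candidate on input x1=0, x2=1, x3=0, x4=0, x5=1:
  M7 inverted output: M1=1, M2=1, M3=0, M4=1, M5=1, M6=0, M7=0 [inverted output], M8=1, M9=1, M10=1 → 1 — eliminated
  M9 inverted output: M1=1, M2=1, M3=0, M4=1, M5=1, M6=0, M7=1, M8=0, M9=1 [inverted output], M10=0 → 0 — matches
  M9 stuck-at-0: M1=1, M2=1, M3=0, M4=1, M5=1, M6=0, M7=1, M8=0, M9=0 [stuck-at-0], M10=1 → 1 — eliminated
Only M9 inverted output reproduces the observed 0.

M9 inverted output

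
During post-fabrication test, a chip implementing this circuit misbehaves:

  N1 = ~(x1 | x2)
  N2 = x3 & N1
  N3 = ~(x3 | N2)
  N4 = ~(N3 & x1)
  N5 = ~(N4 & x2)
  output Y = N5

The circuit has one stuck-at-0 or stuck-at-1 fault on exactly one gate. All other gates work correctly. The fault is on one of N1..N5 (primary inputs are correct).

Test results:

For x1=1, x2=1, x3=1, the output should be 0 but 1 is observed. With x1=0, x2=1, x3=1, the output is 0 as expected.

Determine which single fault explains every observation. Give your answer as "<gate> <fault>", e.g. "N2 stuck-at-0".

N3 stuck-at-1

Fault-free values for test 1 (x1=1, x2=1, x3=1): N1=0, N2=0, N3=0, N4=1, N5=0, giving Y=0. Observed 1.
Test 1: faults giving observed 1 are {N3 stuck-at-1, N4 stuck-at-0, N5 stuck-at-1}.
Test 2 (x1=0, x2=1, x3=1): fault-free N1=0, N2=0, N3=0, N4=1, N5=0 → 0; observed 0. Eliminates N4 stuck-at-0, N5 stuck-at-1.
Only N3 stuck-at-1 is consistent with every test.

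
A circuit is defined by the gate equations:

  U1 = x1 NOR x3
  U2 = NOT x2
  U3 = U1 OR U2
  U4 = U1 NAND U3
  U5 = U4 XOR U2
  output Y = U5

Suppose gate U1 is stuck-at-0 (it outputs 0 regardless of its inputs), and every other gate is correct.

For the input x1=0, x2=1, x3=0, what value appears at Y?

1

Propagate with U1 forced: U1=0 [stuck-at-0], U2=0, U3=0, U4=1, U5=1.
So Y = 1. (Without the fault it would be 0.)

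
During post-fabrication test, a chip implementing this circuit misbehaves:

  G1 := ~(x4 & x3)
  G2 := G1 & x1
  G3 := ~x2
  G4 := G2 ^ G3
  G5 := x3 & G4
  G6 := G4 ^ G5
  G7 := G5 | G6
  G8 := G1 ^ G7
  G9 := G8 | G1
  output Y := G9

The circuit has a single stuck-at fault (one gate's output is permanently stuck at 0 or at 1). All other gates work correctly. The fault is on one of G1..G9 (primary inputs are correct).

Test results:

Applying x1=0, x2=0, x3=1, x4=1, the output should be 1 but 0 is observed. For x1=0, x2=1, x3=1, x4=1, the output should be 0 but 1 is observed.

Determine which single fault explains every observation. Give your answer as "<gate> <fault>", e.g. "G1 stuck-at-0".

G2 stuck-at-1

Fault-free values for test 1 (x1=0, x2=0, x3=1, x4=1): G1=0, G2=0, G3=1, G4=1, G5=1, G6=0, G7=1, G8=1, G9=1, giving Y=1. Observed 0.
Test 1: faults giving observed 0 are {G2 stuck-at-1, G3 stuck-at-0, G4 stuck-at-0, G7 stuck-at-0, G8 stuck-at-0, G9 stuck-at-0}.
Test 2 (x1=0, x2=1, x3=1, x4=1): fault-free G1=0, G2=0, G3=0, G4=0, G5=0, G6=0, G7=0, G8=0, G9=0 → 0; observed 1. Eliminates G3 stuck-at-0, G4 stuck-at-0, G7 stuck-at-0, G8 stuck-at-0, G9 stuck-at-0.
Only G2 stuck-at-1 is consistent with every test.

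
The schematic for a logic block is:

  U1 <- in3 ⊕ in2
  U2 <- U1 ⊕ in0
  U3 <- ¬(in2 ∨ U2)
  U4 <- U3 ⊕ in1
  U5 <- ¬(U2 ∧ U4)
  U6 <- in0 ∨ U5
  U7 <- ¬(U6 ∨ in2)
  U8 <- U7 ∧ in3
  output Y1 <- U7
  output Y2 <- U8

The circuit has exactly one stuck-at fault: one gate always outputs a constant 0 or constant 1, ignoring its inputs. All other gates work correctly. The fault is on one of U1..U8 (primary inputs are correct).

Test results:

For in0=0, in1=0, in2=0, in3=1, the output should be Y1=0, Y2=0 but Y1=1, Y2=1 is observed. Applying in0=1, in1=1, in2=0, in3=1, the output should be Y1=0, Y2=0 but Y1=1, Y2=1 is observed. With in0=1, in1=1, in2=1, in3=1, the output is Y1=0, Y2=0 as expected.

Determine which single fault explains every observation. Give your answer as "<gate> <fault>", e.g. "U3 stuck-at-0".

U6 stuck-at-0

Fault-free values for test 1 (in0=0, in1=0, in2=0, in3=1): U1=1, U2=1, U3=0, U4=0, U5=1, U6=1, U7=0, U8=0, giving Y1=0, Y2=0. Observed Y1=1, Y2=1.
Test 1: faults giving observed Y1=1, Y2=1 are {U3 stuck-at-1, U4 stuck-at-1, U5 stuck-at-0, U6 stuck-at-0, U7 stuck-at-1}.
Test 2 (in0=1, in1=1, in2=0, in3=1): fault-free U1=1, U2=0, U3=1, U4=0, U5=1, U6=1, U7=0, U8=0 → Y1=0, Y2=0; observed Y1=1, Y2=1. Eliminates U3 stuck-at-1, U4 stuck-at-1, U5 stuck-at-0.
Test 3 (in0=1, in1=1, in2=1, in3=1): fault-free U1=0, U2=1, U3=0, U4=1, U5=0, U6=1, U7=0, U8=0 → Y1=0, Y2=0; observed Y1=0, Y2=0. Eliminates U7 stuck-at-1.
Only U6 stuck-at-0 is consistent with every test.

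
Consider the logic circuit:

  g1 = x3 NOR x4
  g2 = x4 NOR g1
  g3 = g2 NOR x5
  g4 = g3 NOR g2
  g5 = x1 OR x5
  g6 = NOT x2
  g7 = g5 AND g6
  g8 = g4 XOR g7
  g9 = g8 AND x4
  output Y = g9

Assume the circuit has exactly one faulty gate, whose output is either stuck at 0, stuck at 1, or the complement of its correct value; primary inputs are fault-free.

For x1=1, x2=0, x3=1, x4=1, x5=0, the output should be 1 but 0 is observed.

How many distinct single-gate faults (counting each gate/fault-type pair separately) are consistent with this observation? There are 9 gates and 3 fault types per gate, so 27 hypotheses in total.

Fault-free: g1=0, g2=0, g3=1, g4=0, g5=1, g6=1, g7=1, g8=1, g9=1 → 1. Observed 0.
  g1: none of the 3 fault types match ✗
  g2: none of the 3 fault types match ✗
  g3: stuck-at-0, inverted output ✓; others ✗
  g4: stuck-at-1, inverted output ✓; others ✗
  g5: stuck-at-0, inverted output ✓; others ✗
  g6: stuck-at-0, inverted output ✓; others ✗
  g7: stuck-at-0, inverted output ✓; others ✗
  g8: stuck-at-0, inverted output ✓; others ✗
  g9: stuck-at-0, inverted output ✓; others ✗
Consistent faults: {g3 stuck-at-0, g3 inverted output, g4 stuck-at-1, g4 inverted output, g5 stuck-at-0, g5 inverted output, g6 stuck-at-0, g6 inverted output, g7 stuck-at-0, g7 inverted output, g8 stuck-at-0, g8 inverted output, g9 stuck-at-0, g9 inverted output} — 14 in all.

14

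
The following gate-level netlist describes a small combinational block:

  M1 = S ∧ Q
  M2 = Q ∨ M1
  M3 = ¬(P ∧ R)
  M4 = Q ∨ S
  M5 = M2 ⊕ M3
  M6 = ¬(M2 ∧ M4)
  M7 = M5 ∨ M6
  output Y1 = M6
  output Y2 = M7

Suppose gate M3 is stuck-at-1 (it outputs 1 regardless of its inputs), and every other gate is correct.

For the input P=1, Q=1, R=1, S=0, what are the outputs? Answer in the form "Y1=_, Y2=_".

Y1=0, Y2=0

Propagate with M3 forced: M1=0, M2=1, M3=1 [stuck-at-1], M4=1, M5=0, M6=0, M7=0.
So the outputs are Y1=0, Y2=0. (Without the fault they would be Y1=0, Y2=1.)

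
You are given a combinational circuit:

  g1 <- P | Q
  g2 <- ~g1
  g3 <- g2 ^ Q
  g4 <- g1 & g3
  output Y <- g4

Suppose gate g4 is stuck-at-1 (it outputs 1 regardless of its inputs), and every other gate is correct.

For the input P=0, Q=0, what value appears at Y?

1

Propagate with g4 forced: g1=0, g2=1, g3=1, g4=1 [stuck-at-1].
So Y = 1. (Without the fault it would be 0.)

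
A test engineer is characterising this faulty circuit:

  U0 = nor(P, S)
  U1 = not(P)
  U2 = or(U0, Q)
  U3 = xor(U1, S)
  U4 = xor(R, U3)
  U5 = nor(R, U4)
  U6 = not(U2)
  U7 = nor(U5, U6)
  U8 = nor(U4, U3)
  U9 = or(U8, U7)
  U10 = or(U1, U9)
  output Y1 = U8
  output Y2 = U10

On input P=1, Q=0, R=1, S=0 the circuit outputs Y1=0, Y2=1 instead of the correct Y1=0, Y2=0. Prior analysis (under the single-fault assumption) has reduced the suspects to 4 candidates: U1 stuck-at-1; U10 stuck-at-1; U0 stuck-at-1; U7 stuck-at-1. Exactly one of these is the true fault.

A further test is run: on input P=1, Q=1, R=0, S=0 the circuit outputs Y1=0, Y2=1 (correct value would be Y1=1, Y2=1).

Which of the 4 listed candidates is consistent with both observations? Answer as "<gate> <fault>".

Evaluate each candidate on input P=1, Q=1, R=0, S=0:
  U1 stuck-at-1: U0=0, U1=1 [stuck-at-1], U2=1, U3=1, U4=1, U5=0, U6=0, U7=1, U8=0, U9=1, U10=1 → Y1=0, Y2=1 — matches
  U10 stuck-at-1: U0=0, U1=0, U2=1, U3=0, U4=0, U5=1, U6=0, U7=0, U8=1, U9=1, U10=1 [stuck-at-1] → Y1=1, Y2=1 — eliminated
  U0 stuck-at-1: U0=1 [stuck-at-1], U1=0, U2=1, U3=0, U4=0, U5=1, U6=0, U7=0, U8=1, U9=1, U10=1 → Y1=1, Y2=1 — eliminated
  U7 stuck-at-1: U0=0, U1=0, U2=1, U3=0, U4=0, U5=1, U6=0, U7=1 [stuck-at-1], U8=1, U9=1, U10=1 → Y1=1, Y2=1 — eliminated
Only U1 stuck-at-1 reproduces the observed Y1=0, Y2=1.

U1 stuck-at-1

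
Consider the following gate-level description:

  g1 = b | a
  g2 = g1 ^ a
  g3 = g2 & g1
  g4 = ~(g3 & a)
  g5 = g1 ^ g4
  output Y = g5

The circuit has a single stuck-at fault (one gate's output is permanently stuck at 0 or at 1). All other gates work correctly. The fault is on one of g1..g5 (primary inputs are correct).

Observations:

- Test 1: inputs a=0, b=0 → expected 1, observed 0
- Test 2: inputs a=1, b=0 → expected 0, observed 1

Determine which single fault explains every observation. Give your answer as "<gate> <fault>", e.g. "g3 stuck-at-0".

g4 stuck-at-0

Fault-free values for test 1 (a=0, b=0): g1=0, g2=0, g3=0, g4=1, g5=1, giving Y=1. Observed 0.
Test 1: faults giving observed 0 are {g1 stuck-at-1, g4 stuck-at-0, g5 stuck-at-0}.
Test 2 (a=1, b=0): fault-free g1=1, g2=0, g3=0, g4=1, g5=0 → 0; observed 1. Eliminates g1 stuck-at-1, g5 stuck-at-0.
Only g4 stuck-at-0 is consistent with every test.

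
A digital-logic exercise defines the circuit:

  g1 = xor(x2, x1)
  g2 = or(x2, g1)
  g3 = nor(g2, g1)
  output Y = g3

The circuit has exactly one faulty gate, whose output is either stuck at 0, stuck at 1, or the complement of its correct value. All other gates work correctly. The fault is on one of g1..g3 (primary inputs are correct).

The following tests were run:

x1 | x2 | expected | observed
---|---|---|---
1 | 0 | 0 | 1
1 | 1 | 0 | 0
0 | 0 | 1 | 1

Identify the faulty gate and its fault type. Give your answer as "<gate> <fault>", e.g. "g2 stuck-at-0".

Fault-free values for test 1 (x1=1, x2=0): g1=1, g2=1, g3=0, giving Y=0. Observed 1.
Test 1: faults giving observed 1 are {g1 stuck-at-0, g1 inverted output, g3 stuck-at-1, g3 inverted output}.
Test 2 (x1=1, x2=1): fault-free g1=0, g2=1, g3=0 → 0; observed 0. Eliminates g3 stuck-at-1, g3 inverted output.
Test 3 (x1=0, x2=0): fault-free g1=0, g2=0, g3=1 → 1; observed 1. Eliminates g1 inverted output.
Only g1 stuck-at-0 is consistent with every test.

g1 stuck-at-0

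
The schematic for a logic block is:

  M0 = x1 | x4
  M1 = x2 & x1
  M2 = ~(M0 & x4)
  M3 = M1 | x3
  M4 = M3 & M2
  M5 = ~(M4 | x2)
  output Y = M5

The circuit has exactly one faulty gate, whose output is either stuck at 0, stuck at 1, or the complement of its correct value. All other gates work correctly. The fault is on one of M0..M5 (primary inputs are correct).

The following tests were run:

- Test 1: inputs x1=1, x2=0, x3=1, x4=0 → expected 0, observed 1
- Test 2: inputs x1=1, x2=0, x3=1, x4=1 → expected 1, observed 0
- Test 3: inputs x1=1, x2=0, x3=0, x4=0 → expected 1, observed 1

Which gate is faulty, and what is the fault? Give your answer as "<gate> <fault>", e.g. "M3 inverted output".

M2 inverted output

Fault-free values for test 1 (x1=1, x2=0, x3=1, x4=0): M0=1, M1=0, M2=1, M3=1, M4=1, M5=0, giving Y=0. Observed 1.
Test 1: faults giving observed 1 are {M2 stuck-at-0, M2 inverted output, M3 stuck-at-0, M3 inverted output, M4 stuck-at-0, M4 inverted output, M5 stuck-at-1, M5 inverted output}.
Test 2 (x1=1, x2=0, x3=1, x4=1): fault-free M0=1, M1=0, M2=0, M3=1, M4=0, M5=1 → 1; observed 0. Eliminates M2 stuck-at-0, M3 stuck-at-0, M3 inverted output, M4 stuck-at-0, M5 stuck-at-1.
Test 3 (x1=1, x2=0, x3=0, x4=0): fault-free M0=1, M1=0, M2=1, M3=0, M4=0, M5=1 → 1; observed 1. Eliminates M4 inverted output, M5 inverted output.
Only M2 inverted output is consistent with every test.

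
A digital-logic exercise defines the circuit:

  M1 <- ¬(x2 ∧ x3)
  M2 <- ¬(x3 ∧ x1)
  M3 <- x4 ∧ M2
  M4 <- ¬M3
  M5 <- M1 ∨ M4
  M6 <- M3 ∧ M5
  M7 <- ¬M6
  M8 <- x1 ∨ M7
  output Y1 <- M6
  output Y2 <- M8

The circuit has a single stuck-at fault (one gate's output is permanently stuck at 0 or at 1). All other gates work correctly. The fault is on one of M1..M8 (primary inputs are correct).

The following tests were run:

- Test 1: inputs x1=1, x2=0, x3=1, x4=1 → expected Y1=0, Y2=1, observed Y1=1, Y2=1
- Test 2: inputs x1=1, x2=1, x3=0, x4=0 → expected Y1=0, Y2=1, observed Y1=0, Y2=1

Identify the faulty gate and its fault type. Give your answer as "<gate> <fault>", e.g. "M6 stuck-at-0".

Fault-free values for test 1 (x1=1, x2=0, x3=1, x4=1): M1=1, M2=0, M3=0, M4=1, M5=1, M6=0, M7=1, M8=1, giving Y1=0, Y2=1. Observed Y1=1, Y2=1.
Test 1: faults giving observed Y1=1, Y2=1 are {M2 stuck-at-1, M3 stuck-at-1, M6 stuck-at-1}.
Test 2 (x1=1, x2=1, x3=0, x4=0): fault-free M1=1, M2=1, M3=0, M4=1, M5=1, M6=0, M7=1, M8=1 → Y1=0, Y2=1; observed Y1=0, Y2=1. Eliminates M3 stuck-at-1, M6 stuck-at-1.
Only M2 stuck-at-1 is consistent with every test.

M2 stuck-at-1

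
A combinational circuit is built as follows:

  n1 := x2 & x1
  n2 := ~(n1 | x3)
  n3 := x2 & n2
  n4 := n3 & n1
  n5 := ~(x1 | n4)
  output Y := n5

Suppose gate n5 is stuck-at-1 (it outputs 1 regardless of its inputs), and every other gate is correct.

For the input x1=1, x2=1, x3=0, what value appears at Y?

Propagate with n5 forced: n1=1, n2=0, n3=0, n4=0, n5=1 [stuck-at-1].
So Y = 1. (Without the fault it would be 0.)

1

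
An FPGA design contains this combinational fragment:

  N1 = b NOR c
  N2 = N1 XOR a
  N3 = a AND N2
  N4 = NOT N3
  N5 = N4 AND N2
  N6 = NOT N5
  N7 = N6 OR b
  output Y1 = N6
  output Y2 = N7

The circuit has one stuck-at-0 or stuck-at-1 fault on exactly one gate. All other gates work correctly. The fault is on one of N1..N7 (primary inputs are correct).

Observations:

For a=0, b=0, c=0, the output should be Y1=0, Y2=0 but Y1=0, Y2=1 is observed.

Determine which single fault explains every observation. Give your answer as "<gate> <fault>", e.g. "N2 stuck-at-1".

N7 stuck-at-1

Fault-free values for test 1 (a=0, b=0, c=0): N1=1, N2=1, N3=0, N4=1, N5=1, N6=0, N7=0, giving Y1=0, Y2=0. Observed Y1=0, Y2=1.
Test 1: faults giving observed Y1=0, Y2=1 are {N7 stuck-at-1}.
Only N7 stuck-at-1 is consistent with every test.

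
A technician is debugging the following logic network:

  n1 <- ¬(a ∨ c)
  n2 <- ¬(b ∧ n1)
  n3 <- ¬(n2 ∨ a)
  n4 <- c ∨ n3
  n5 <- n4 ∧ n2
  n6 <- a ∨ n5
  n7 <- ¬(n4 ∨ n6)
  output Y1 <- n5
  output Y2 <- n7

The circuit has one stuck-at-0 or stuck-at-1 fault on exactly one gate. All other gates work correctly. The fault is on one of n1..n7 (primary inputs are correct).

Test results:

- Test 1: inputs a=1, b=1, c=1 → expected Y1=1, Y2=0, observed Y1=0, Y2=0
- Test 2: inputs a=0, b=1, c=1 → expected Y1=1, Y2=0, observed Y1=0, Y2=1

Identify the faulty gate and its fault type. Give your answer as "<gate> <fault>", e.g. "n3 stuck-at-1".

n4 stuck-at-0

Fault-free values for test 1 (a=1, b=1, c=1): n1=0, n2=1, n3=0, n4=1, n5=1, n6=1, n7=0, giving Y1=1, Y2=0. Observed Y1=0, Y2=0.
Test 1: faults giving observed Y1=0, Y2=0 are {n1 stuck-at-1, n2 stuck-at-0, n4 stuck-at-0, n5 stuck-at-0}.
Test 2 (a=0, b=1, c=1): fault-free n1=0, n2=1, n3=0, n4=1, n5=1, n6=1, n7=0 → Y1=1, Y2=0; observed Y1=0, Y2=1. Eliminates n1 stuck-at-1, n2 stuck-at-0, n5 stuck-at-0.
Only n4 stuck-at-0 is consistent with every test.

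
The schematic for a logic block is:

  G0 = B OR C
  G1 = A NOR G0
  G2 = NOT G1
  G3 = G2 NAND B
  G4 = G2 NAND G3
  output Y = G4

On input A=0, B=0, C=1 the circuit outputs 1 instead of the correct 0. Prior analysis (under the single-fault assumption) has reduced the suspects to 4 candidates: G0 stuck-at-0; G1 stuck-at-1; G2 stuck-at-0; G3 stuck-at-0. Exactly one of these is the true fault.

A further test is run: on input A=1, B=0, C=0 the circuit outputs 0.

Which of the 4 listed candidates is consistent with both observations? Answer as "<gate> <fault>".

G0 stuck-at-0

Evaluate each candidate on input A=1, B=0, C=0:
  G0 stuck-at-0: G0=0 [stuck-at-0], G1=0, G2=1, G3=1, G4=0 → 0 — matches
  G1 stuck-at-1: G0=0, G1=1 [stuck-at-1], G2=0, G3=1, G4=1 → 1 — eliminated
  G2 stuck-at-0: G0=0, G1=0, G2=0 [stuck-at-0], G3=1, G4=1 → 1 — eliminated
  G3 stuck-at-0: G0=0, G1=0, G2=1, G3=0 [stuck-at-0], G4=1 → 1 — eliminated
Only G0 stuck-at-0 reproduces the observed 0.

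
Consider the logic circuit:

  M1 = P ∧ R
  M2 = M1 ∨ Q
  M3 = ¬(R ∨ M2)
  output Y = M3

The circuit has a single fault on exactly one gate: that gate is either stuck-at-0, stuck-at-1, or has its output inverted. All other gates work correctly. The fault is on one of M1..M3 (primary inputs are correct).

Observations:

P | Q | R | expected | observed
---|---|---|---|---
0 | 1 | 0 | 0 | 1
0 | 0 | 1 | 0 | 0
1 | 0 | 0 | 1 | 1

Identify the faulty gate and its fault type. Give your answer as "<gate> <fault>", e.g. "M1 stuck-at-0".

M2 stuck-at-0

Fault-free values for test 1 (P=0, Q=1, R=0): M1=0, M2=1, M3=0, giving Y=0. Observed 1.
Test 1: faults giving observed 1 are {M2 stuck-at-0, M2 inverted output, M3 stuck-at-1, M3 inverted output}.
Test 2 (P=0, Q=0, R=1): fault-free M1=0, M2=0, M3=0 → 0; observed 0. Eliminates M3 stuck-at-1, M3 inverted output.
Test 3 (P=1, Q=0, R=0): fault-free M1=0, M2=0, M3=1 → 1; observed 1. Eliminates M2 inverted output.
Only M2 stuck-at-0 is consistent with every test.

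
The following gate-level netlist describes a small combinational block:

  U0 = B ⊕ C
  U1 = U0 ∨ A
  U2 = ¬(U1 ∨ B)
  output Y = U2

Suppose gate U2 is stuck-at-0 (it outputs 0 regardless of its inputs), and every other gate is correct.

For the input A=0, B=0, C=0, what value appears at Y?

Propagate with U2 forced: U0=0, U1=0, U2=0 [stuck-at-0].
So Y = 0. (Without the fault it would be 1.)

0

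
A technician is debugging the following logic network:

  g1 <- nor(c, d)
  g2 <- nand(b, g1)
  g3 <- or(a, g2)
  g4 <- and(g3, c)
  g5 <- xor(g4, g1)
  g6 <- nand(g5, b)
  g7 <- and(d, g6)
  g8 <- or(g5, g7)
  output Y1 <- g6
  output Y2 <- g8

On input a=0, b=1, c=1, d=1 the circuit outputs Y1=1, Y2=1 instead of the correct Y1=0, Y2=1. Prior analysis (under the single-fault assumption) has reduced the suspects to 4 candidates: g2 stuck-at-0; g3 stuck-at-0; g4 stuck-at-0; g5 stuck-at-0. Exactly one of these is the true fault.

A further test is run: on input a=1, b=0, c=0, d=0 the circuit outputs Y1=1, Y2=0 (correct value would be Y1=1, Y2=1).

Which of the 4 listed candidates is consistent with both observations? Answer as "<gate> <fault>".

g5 stuck-at-0

Evaluate each candidate on input a=1, b=0, c=0, d=0:
  g2 stuck-at-0: g1=1, g2=0 [stuck-at-0], g3=1, g4=0, g5=1, g6=1, g7=0, g8=1 → Y1=1, Y2=1 — eliminated
  g3 stuck-at-0: g1=1, g2=1, g3=0 [stuck-at-0], g4=0, g5=1, g6=1, g7=0, g8=1 → Y1=1, Y2=1 — eliminated
  g4 stuck-at-0: g1=1, g2=1, g3=1, g4=0 [stuck-at-0], g5=1, g6=1, g7=0, g8=1 → Y1=1, Y2=1 — eliminated
  g5 stuck-at-0: g1=1, g2=1, g3=1, g4=0, g5=0 [stuck-at-0], g6=1, g7=0, g8=0 → Y1=1, Y2=0 — matches
Only g5 stuck-at-0 reproduces the observed Y1=1, Y2=0.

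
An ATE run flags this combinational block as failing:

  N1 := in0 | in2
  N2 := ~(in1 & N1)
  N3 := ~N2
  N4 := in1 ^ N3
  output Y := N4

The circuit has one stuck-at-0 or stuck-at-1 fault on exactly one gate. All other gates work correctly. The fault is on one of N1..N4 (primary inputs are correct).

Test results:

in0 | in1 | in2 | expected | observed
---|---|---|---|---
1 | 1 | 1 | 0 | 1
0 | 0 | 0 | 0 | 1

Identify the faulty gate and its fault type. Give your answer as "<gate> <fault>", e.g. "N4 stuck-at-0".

Fault-free values for test 1 (in0=1, in1=1, in2=1): N1=1, N2=0, N3=1, N4=0, giving Y=0. Observed 1.
Test 1: faults giving observed 1 are {N1 stuck-at-0, N2 stuck-at-1, N3 stuck-at-0, N4 stuck-at-1}.
Test 2 (in0=0, in1=0, in2=0): fault-free N1=0, N2=1, N3=0, N4=0 → 0; observed 1. Eliminates N1 stuck-at-0, N2 stuck-at-1, N3 stuck-at-0.
Only N4 stuck-at-1 is consistent with every test.

N4 stuck-at-1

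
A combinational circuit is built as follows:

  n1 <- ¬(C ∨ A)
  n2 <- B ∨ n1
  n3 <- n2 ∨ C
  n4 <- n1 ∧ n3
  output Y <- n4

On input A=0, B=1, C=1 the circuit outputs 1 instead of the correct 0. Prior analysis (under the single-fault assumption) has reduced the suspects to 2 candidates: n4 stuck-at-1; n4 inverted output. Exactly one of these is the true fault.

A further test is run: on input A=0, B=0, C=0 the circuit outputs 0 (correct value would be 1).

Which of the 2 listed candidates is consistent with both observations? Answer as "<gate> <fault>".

n4 inverted output

Evaluate each candidate on input A=0, B=0, C=0:
  n4 stuck-at-1: n1=1, n2=1, n3=1, n4=1 [stuck-at-1] → 1 — eliminated
  n4 inverted output: n1=1, n2=1, n3=1, n4=0 [inverted output] → 0 — matches
Only n4 inverted output reproduces the observed 0.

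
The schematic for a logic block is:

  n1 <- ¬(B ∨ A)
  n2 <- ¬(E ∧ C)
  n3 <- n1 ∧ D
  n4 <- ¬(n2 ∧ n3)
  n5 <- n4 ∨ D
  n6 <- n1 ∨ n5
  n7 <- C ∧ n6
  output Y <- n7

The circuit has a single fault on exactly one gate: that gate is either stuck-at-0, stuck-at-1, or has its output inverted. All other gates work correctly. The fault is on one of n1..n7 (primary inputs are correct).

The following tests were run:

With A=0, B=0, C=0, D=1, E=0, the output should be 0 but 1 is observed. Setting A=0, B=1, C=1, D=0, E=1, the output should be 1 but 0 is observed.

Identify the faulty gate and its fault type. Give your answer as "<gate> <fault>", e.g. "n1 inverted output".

Fault-free values for test 1 (A=0, B=0, C=0, D=1, E=0): n1=1, n2=1, n3=1, n4=0, n5=1, n6=1, n7=0, giving Y=0. Observed 1.
Test 1: faults giving observed 1 are {n7 stuck-at-1, n7 inverted output}.
Test 2 (A=0, B=1, C=1, D=0, E=1): fault-free n1=0, n2=0, n3=0, n4=1, n5=1, n6=1, n7=1 → 1; observed 0. Eliminates n7 stuck-at-1.
Only n7 inverted output is consistent with every test.

n7 inverted output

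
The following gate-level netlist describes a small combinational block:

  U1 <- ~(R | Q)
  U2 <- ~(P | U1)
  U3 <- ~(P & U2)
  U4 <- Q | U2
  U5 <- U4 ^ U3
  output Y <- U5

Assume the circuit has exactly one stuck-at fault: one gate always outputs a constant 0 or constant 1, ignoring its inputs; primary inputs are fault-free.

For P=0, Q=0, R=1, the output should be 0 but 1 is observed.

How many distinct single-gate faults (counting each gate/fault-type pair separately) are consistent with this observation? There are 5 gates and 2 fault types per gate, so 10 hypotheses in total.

5

Fault-free: U1=0, U2=1, U3=1, U4=1, U5=0 → 0. Observed 1.
  U1 stuck-at-0: output 0 ✗
  U1 stuck-at-1: output 1 ✓
  U2 stuck-at-0: output 1 ✓
  U2 stuck-at-1: output 0 ✗
  U3 stuck-at-0: output 1 ✓
  U3 stuck-at-1: output 0 ✗
  U4 stuck-at-0: output 1 ✓
  U4 stuck-at-1: output 0 ✗
  U5 stuck-at-0: output 0 ✗
  U5 stuck-at-1: output 1 ✓
Consistent faults: {U1 stuck-at-1, U2 stuck-at-0, U3 stuck-at-0, U4 stuck-at-0, U5 stuck-at-1} — 5 in all.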